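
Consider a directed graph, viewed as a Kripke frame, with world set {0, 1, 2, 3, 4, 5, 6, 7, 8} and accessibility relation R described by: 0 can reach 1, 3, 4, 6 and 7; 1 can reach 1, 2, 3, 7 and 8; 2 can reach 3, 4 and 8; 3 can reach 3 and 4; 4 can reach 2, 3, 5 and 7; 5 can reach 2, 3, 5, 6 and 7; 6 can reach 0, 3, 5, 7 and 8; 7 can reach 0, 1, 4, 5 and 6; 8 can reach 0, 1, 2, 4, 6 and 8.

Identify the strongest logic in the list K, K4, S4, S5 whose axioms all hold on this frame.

Transitive (axiom 4): no — 0 R 1 and 1 R 2, but not 0 R 2.
Reflexive (axiom T): no — 0 is not related to itself.
Euclidean (axiom 5): no — 0 R 1 and 0 R 4, but not 1 R 4.
So F validates K; K4 would additionally require R to be transitive. The strongest is K.

K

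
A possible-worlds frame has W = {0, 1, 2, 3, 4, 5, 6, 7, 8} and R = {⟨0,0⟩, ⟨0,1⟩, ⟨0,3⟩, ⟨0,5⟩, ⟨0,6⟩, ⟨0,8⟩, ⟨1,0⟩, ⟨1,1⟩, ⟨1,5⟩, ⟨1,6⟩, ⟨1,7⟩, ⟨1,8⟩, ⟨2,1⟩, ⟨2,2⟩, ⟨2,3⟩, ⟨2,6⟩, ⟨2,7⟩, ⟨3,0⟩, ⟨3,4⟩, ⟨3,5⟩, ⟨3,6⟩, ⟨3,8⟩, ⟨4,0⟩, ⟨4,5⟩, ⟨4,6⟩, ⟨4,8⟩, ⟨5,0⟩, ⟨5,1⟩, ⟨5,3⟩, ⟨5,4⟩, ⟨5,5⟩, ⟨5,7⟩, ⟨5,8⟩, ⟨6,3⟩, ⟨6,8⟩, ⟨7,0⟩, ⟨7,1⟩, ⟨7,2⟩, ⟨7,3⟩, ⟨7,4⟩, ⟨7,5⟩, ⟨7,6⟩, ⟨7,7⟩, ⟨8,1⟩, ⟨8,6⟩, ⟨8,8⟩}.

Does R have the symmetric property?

Symmetric: no — 0 R 6 but not 6 R 0.

No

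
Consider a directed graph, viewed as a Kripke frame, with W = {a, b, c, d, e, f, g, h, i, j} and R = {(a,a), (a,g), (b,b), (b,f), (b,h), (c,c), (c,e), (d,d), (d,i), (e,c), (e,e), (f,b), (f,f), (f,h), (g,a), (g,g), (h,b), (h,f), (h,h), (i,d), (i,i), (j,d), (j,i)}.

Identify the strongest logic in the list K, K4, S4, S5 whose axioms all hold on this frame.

K4

Transitive (axiom 4): yes — every two-step R-path is closed by a direct edge.
Reflexive (axiom T): no — j is not related to itself.
Euclidean (axiom 5): yes — any two successors of a common world are R-related.
So F validates K, K4; S4 would additionally require R to be reflexive. The strongest is K4.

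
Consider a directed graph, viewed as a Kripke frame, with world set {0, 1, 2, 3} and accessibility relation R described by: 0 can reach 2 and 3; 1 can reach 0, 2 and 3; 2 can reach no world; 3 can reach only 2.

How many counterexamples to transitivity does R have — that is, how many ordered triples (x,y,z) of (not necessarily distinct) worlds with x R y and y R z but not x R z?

0

R is transitive; there are no such tuples.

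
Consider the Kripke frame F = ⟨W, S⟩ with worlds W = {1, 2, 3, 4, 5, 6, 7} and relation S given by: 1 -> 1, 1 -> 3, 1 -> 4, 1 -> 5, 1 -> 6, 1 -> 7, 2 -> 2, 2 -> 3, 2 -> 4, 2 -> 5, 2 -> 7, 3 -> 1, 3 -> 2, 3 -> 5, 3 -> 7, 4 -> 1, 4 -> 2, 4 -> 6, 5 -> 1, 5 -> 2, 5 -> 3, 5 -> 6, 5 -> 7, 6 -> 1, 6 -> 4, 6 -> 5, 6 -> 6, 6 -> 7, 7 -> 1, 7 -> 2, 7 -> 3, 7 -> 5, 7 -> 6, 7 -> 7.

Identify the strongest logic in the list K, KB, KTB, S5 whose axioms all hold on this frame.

Symmetric (axiom B): yes — every pair in S has its reverse in S.
Reflexive (axiom T): no — 3 is not related to itself.
Euclidean (axiom 5): no — 1 S 3 and 1 S 4, but not 3 S 4.
So F validates K, KB; KTB would additionally require S to be reflexive. The strongest is KB.

KB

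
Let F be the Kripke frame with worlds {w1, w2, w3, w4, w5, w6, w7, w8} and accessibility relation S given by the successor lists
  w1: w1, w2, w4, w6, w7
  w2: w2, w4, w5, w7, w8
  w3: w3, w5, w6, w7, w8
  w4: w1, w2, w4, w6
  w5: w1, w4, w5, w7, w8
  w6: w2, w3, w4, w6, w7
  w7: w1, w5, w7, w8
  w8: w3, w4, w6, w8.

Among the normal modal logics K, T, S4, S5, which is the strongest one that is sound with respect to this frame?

Reflexive (axiom T): yes — every world is S-related to itself.
Transitive (axiom 4): no — w1 S w2 and w2 S w5, but not w1 S w5.
Euclidean (axiom 5): no — w1 S w2 and w1 S w6, but not w2 S w6.
So F validates K, T; S4 would additionally require S to be transitive. The strongest is T.

T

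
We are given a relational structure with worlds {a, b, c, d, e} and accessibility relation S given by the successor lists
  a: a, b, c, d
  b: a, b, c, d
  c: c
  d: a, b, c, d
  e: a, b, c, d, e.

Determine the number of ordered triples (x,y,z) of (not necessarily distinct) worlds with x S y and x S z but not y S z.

16

Enumerating: (a,c,a), (a,c,b), (a,c,d), (b,c,a), (b,c,b), (b,c,d), (d,c,a), (d,c,b), (d,c,d), (e,a,e), (e,b,e), (e,c,a), (e,c,b), (e,c,d), (e,c,e), (e,d,e).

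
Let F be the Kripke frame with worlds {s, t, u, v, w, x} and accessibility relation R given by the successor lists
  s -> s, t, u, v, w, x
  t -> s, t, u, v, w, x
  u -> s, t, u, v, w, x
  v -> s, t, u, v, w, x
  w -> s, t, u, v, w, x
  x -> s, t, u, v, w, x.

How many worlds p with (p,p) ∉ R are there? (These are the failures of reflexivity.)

R is reflexive; there are no such worlds.

0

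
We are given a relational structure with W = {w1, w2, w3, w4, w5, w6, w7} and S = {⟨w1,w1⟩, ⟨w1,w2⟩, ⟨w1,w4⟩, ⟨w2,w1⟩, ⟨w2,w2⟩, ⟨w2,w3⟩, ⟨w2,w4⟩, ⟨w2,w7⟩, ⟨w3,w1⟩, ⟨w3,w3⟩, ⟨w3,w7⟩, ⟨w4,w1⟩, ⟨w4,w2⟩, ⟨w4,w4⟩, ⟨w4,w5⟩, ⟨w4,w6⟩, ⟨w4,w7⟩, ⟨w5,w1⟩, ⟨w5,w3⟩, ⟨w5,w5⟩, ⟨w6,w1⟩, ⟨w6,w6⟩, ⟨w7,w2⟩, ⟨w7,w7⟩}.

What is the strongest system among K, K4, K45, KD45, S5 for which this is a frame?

Transitive (axiom 4): no — w1 S w2 and w2 S w3, but not w1 S w3.
Euclidean (axiom 5): no — w2 S w1 and w2 S w3, but not w1 S w3.
Serial (axiom D): yes — every world has a successor (e.g. w1 S w1).
Reflexive (axiom T): yes — every world is S-related to itself.
So F validates K; K4 would additionally require S to be transitive. The strongest is K.

K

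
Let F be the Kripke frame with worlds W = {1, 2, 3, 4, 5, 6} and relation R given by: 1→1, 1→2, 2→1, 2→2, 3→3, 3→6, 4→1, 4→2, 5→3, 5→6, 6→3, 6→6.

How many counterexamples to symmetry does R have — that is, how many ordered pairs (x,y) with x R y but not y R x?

Enumerating: (4,1), (4,2), (5,3), (5,6).

4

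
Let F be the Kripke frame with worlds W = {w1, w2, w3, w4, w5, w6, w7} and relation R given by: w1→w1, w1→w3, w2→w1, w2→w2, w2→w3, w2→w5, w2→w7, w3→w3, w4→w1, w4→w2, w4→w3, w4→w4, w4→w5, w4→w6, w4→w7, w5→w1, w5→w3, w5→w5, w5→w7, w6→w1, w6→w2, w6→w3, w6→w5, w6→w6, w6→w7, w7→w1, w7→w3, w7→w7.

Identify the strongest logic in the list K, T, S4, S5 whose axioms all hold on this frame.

Reflexive (axiom T): yes — every world is R-related to itself.
Transitive (axiom 4): yes — every two-step R-path is closed by a direct edge.
Euclidean (axiom 5): no — w2 R w1 and w2 R w5, but not w1 R w5.
So F validates K, T, S4; S5 would additionally require R to be Euclidean. The strongest is S4.

S4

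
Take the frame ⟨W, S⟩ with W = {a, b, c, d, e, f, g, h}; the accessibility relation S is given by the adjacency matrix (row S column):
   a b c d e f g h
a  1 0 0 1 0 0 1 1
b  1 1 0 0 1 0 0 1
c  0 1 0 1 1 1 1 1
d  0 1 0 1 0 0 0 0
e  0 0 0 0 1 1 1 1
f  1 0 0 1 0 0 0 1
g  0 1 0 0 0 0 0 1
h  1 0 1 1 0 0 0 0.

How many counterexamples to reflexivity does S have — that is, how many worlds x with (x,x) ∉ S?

4

Enumerating: c, f, g, h.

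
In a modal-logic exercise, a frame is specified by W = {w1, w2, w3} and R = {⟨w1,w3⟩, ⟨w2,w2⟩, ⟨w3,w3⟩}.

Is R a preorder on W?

No

Reflexive: no — w1 is not related to itself.
Transitive: yes — every two-step R-path is closed by a direct edge.
So R is not a preorder.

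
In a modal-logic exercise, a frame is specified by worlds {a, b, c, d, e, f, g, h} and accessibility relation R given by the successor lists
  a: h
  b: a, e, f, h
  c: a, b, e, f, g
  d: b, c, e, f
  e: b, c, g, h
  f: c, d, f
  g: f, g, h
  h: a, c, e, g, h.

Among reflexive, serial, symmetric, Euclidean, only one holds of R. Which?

serial

Reflexive: no — a is not related to itself.
Serial: yes — every world has a successor (e.g. a R h).
Symmetric: no — b R a but not a R b.
Euclidean: no — b R a and b R e, but not a R e.
Only serial holds.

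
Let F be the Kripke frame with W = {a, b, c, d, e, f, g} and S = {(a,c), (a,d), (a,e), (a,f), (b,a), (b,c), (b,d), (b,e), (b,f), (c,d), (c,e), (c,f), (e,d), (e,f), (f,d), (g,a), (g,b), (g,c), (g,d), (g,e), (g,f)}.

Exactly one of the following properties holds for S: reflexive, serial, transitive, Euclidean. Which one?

transitive

Reflexive: no — a is not related to itself.
Serial: no — d has no S-successor.
Transitive: yes — every two-step S-path is closed by a direct edge.
Euclidean: no — a S d and a S c, but not d S c.
Only transitive holds.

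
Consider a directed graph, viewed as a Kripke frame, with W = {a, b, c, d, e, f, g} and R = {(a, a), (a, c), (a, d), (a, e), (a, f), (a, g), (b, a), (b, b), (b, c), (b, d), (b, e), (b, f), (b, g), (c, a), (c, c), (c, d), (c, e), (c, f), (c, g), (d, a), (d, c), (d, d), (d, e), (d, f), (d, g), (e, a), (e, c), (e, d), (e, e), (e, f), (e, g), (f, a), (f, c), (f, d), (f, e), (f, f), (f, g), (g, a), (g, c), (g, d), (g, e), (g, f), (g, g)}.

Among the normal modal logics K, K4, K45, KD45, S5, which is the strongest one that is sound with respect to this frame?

K4

Transitive (axiom 4): yes — every two-step R-path is closed by a direct edge.
Euclidean (axiom 5): no — b R a and b R b, but not a R b.
Serial (axiom D): yes — every world has a successor (e.g. a R a).
Reflexive (axiom T): yes — every world is R-related to itself.
So F validates K, K4; K45 would additionally require R to be Euclidean. The strongest is K4.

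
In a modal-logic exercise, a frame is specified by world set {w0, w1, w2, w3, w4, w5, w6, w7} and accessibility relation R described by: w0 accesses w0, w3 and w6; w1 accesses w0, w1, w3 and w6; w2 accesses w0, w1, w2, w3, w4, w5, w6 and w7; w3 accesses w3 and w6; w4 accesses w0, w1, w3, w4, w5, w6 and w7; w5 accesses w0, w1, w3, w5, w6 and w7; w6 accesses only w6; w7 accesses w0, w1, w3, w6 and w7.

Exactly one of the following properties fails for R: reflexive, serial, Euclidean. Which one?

Euclidean

Reflexive: yes — every world is R-related to itself.
Serial: yes — every world has a successor (e.g. w0 R w0).
Euclidean: no — w0 R w6 and w0 R w3, but not w6 R w3.
Only Euclidean fails.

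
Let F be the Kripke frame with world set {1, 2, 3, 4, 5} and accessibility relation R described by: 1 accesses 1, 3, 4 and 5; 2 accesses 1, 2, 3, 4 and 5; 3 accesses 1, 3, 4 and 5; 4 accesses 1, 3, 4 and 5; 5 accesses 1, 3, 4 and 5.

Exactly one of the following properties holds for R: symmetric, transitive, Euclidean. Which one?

transitive

Symmetric: no — 2 R 1 but not 1 R 2.
Transitive: yes — every two-step R-path is closed by a direct edge.
Euclidean: no — 2 R 1 and 2 R 2, but not 1 R 2.
Only transitive holds.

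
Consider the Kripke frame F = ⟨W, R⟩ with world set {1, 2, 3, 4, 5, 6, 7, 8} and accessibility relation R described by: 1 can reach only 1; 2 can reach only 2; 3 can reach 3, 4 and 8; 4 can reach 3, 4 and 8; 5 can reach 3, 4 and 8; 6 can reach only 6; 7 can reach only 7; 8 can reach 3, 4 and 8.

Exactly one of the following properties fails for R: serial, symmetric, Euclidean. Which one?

Serial: yes — every world has a successor (e.g. 1 R 1).
Symmetric: no — 5 R 3 but not 3 R 5.
Euclidean: yes — any two successors of a common world are R-related.
Only symmetric fails.

symmetric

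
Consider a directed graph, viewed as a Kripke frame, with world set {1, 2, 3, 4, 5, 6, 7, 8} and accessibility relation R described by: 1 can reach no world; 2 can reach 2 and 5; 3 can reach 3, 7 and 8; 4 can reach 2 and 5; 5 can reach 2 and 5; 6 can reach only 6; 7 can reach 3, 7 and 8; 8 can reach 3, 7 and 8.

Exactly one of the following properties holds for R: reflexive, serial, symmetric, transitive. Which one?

transitive

Reflexive: no — 1 is not related to itself.
Serial: no — 1 has no R-successor.
Symmetric: no — 4 R 2 but not 2 R 4.
Transitive: yes — every two-step R-path is closed by a direct edge.
Only transitive holds.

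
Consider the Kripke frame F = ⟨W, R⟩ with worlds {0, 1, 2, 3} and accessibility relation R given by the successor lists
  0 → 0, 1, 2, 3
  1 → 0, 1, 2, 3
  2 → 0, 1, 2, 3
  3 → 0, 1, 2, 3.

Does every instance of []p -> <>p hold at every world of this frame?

Yes

Axiom D corresponds to the accessibility relation being serial.
Serial: yes — every world has a successor (e.g. 0 R 0).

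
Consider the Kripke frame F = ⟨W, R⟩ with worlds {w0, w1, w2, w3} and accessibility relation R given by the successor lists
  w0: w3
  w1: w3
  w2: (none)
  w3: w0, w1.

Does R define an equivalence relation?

No

Reflexive: no — w0 is not related to itself.
Symmetric: yes — every pair in R has its reverse in R.
Transitive: no — w0 R w3 and w3 R w1, but not w0 R w1.
So R is not an equivalence relation.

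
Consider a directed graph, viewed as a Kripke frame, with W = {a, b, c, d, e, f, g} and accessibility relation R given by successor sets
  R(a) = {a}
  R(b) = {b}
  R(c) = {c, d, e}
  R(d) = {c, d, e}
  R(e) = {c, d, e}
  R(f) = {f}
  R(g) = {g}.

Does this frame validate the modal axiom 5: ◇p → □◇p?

Yes

Axiom 5 corresponds to the accessibility relation being Euclidean.
Euclidean: yes — any two successors of a common world are R-related.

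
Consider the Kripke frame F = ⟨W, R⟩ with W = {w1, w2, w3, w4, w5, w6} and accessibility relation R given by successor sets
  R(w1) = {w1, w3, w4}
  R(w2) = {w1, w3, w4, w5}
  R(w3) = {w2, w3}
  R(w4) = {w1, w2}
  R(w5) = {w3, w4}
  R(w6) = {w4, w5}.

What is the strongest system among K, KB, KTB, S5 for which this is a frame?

Symmetric (axiom B): no — w1 R w3 but not w3 R w1.
Reflexive (axiom T): no — w2 is not related to itself.
Euclidean (axiom 5): no — w1 R w3 and w1 R w4, but not w3 R w4.
So F validates K; KB would additionally require R to be symmetric. The strongest is K.

K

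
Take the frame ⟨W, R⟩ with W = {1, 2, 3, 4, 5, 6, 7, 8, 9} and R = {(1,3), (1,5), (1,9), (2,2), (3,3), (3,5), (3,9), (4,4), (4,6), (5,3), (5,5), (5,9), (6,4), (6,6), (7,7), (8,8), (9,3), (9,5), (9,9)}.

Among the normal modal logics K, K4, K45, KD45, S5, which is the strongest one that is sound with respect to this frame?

Transitive (axiom 4): yes — every two-step R-path is closed by a direct edge.
Euclidean (axiom 5): yes — any two successors of a common world are R-related.
Serial (axiom D): yes — every world has a successor (e.g. 1 R 3).
Reflexive (axiom T): no — 1 is not related to itself.
So F validates K, K4, K45, KD45; S5 would additionally require R to be reflexive. The strongest is KD45.

KD45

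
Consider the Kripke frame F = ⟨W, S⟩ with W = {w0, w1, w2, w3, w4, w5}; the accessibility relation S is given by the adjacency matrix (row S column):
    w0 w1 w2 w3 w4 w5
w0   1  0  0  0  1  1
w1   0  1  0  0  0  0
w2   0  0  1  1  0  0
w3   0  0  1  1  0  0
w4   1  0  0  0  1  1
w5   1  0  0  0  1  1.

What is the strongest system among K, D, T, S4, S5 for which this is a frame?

Serial (axiom D): yes — every world has a successor (e.g. w0 S w0).
Reflexive (axiom T): yes — every world is S-related to itself.
Transitive (axiom 4): yes — every two-step S-path is closed by a direct edge.
Euclidean (axiom 5): yes — any two successors of a common world are S-related.
So F validates K, D, T, S4, S5. The strongest is S5.

S5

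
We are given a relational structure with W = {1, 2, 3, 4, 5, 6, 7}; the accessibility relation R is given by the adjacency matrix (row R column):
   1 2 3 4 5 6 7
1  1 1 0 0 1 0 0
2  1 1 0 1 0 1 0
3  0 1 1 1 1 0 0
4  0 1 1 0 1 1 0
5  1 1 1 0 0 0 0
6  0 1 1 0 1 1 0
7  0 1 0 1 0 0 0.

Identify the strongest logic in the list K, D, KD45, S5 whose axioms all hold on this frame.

D

Serial (axiom D): yes — every world has a successor (e.g. 1 R 1).
Euclidean (axiom 5): no — 1 R 2 and 1 R 5, but not 2 R 5.
Transitive (axiom 4): no — 1 R 2 and 2 R 4, but not 1 R 4.
Reflexive (axiom T): no — 4 is not related to itself.
So F validates K, D; KD45 would additionally require R to be Euclidean and transitive. The strongest is D.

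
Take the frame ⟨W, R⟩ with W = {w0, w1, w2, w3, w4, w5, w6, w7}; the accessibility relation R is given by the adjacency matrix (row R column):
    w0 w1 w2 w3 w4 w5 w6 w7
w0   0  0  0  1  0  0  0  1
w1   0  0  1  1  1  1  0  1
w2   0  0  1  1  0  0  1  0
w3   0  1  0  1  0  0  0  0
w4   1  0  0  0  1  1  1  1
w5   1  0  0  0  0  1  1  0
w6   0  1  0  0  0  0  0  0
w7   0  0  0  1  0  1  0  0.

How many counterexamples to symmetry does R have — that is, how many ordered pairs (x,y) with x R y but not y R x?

17

Enumerating: (w0,w3), (w0,w7), (w1,w2), (w1,w4), (w1,w5), (w1,w7), (w2,w3), (w2,w6), (w4,w0), (w4,w5), (w4,w6), (w4,w7), (w5,w0), (w5,w6), (w6,w1), (w7,w3), (w7,w5).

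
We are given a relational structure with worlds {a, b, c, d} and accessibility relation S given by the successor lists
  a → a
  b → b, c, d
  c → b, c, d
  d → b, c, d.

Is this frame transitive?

Yes

Transitive: yes — every two-step S-path is closed by a direct edge.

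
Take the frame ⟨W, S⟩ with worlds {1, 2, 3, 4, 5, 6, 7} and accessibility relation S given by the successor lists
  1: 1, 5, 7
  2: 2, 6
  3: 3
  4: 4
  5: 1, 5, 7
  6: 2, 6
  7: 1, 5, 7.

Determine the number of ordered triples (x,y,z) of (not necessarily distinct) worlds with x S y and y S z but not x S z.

S is transitive; there are no such tuples.

0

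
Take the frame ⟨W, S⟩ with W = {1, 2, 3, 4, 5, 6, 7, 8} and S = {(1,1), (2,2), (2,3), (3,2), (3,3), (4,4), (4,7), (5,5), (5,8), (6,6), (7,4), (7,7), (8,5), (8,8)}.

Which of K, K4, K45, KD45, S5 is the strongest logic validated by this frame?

S5

Transitive (axiom 4): yes — every two-step S-path is closed by a direct edge.
Euclidean (axiom 5): yes — any two successors of a common world are S-related.
Serial (axiom D): yes — every world has a successor (e.g. 1 S 1).
Reflexive (axiom T): yes — every world is S-related to itself.
So F validates K, K4, K45, KD45, S5. The strongest is S5.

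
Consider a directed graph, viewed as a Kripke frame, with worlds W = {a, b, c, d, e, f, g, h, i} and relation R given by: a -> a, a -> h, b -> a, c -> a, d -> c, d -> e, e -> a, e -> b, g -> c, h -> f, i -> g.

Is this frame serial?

Serial: no — f has no R-successor.

No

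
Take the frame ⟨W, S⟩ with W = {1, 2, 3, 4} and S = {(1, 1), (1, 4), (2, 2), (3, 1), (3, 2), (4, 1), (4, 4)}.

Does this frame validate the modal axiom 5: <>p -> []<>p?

No

By correspondence theory, 5 is valid on a frame iff S is Euclidean.
Euclidean: no — 3 S 1 and 3 S 2, but not 1 S 2.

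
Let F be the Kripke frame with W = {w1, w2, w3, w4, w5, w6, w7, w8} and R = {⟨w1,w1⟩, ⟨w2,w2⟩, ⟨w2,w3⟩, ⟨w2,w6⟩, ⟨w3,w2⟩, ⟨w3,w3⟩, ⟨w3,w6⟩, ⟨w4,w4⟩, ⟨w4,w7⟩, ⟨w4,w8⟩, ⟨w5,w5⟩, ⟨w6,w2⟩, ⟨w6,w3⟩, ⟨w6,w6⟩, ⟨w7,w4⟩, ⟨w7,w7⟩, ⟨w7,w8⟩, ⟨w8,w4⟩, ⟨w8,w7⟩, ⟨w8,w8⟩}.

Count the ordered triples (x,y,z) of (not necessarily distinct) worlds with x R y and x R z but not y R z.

0

R is Euclidean; there are no such tuples.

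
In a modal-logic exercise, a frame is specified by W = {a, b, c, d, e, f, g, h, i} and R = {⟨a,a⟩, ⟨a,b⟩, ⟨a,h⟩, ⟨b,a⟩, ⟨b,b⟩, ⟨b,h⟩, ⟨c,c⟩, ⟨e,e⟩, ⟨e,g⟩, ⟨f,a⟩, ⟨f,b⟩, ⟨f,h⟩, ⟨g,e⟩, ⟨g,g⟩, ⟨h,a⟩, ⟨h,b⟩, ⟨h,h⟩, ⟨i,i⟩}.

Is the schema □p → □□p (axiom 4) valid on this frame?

By correspondence theory, 4 is valid on a frame iff R is transitive.
Transitive: yes — every two-step R-path is closed by a direct edge.

Yes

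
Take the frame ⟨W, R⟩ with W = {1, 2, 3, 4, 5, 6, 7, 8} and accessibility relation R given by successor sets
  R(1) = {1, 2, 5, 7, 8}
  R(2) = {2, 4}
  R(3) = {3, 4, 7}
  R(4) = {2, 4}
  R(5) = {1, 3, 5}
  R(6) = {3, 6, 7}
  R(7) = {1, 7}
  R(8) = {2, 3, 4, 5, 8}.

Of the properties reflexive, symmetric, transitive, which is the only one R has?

reflexive

Reflexive: yes — every world is R-related to itself.
Symmetric: no — 1 R 2 but not 2 R 1.
Transitive: no — 1 R 2 and 2 R 4, but not 1 R 4.
Only reflexive holds.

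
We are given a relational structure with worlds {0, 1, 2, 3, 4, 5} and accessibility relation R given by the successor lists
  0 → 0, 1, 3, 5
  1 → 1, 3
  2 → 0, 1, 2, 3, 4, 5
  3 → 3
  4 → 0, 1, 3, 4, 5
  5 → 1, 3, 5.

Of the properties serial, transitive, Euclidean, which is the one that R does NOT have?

Serial: yes — every world has a successor (e.g. 0 R 0).
Transitive: yes — every two-step R-path is closed by a direct edge.
Euclidean: no — 0 R 1 and 0 R 5, but not 1 R 5.
Only Euclidean fails.

Euclidean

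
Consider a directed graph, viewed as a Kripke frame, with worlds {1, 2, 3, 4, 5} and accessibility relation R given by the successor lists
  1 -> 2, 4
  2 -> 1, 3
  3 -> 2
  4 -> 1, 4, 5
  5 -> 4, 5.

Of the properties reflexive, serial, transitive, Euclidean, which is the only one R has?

Reflexive: no — 1 is not related to itself.
Serial: yes — every world has a successor (e.g. 1 R 2).
Transitive: no — 1 R 2 and 2 R 3, but not 1 R 3.
Euclidean: no — 1 R 2 and 1 R 4, but not 2 R 4.
Only serial holds.

serial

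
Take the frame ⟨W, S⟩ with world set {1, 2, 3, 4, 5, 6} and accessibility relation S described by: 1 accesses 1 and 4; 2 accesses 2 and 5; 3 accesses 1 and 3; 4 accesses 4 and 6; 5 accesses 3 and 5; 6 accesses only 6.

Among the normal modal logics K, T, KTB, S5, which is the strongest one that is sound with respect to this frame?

Reflexive (axiom T): yes — every world is S-related to itself.
Symmetric (axiom B): no — 1 S 4 but not 4 S 1.
Euclidean (axiom 5): no — 1 S 4 and 1 S 1, but not 4 S 1.
So F validates K, T; KTB would additionally require S to be symmetric. The strongest is T.

T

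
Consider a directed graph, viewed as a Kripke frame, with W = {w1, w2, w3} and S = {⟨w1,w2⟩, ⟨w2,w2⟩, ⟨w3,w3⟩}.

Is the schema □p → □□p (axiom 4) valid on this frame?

Yes

The schema 4 characterises exactly the transitive frames.
Transitive: yes — every two-step S-path is closed by a direct edge.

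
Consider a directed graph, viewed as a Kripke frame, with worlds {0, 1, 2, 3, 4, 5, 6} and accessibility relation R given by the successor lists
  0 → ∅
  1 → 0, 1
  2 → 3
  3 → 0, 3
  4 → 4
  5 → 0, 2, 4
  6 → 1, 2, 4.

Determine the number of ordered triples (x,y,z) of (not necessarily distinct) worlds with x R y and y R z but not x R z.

4

Enumerating: (2,3,0), (5,2,3), (6,1,0), (6,2,3).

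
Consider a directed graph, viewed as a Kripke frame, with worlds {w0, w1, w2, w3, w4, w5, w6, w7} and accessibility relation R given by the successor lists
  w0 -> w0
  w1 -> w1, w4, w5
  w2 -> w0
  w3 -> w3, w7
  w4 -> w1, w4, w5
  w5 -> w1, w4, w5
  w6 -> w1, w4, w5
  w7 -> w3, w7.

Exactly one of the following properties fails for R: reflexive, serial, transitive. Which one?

Reflexive: no — w2 is not related to itself.
Serial: yes — every world has a successor (e.g. w0 R w0).
Transitive: yes — every two-step R-path is closed by a direct edge.
Only reflexive fails.

reflexive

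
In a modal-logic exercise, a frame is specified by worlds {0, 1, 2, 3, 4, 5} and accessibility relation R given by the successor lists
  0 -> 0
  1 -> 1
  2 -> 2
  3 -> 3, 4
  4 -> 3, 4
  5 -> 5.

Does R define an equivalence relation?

Reflexive: yes — every world is R-related to itself.
Symmetric: yes — every pair in R has its reverse in R.
Transitive: yes — every two-step R-path is closed by a direct edge.
So R is an equivalence relation.

Yes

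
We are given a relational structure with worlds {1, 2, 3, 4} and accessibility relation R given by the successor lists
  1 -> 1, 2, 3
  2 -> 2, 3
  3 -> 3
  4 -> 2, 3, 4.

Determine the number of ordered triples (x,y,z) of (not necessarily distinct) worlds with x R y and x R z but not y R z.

Enumerating: (1,2,1), (1,3,1), (1,3,2), (2,3,2), (4,2,4), (4,3,2), (4,3,4).

7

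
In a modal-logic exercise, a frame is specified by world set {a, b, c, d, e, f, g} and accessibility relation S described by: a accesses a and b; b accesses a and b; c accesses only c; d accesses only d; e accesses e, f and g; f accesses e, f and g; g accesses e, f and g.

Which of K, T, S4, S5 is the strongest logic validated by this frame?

S5

Reflexive (axiom T): yes — every world is S-related to itself.
Transitive (axiom 4): yes — every two-step S-path is closed by a direct edge.
Euclidean (axiom 5): yes — any two successors of a common world are S-related.
So F validates K, T, S4, S5. The strongest is S5.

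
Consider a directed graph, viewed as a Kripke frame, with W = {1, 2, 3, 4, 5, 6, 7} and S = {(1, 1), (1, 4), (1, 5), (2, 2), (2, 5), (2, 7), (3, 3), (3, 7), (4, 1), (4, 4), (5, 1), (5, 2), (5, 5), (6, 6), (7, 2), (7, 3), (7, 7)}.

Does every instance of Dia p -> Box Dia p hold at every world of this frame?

No

Axiom 5 corresponds to the accessibility relation being Euclidean.
Euclidean: no — 1 S 4 and 1 S 5, but not 4 S 5.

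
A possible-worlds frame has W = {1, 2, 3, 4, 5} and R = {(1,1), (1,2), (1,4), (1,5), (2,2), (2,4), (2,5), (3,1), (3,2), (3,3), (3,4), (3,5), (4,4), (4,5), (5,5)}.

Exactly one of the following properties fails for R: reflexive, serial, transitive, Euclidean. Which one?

Reflexive: yes — every world is R-related to itself.
Serial: yes — every world has a successor (e.g. 1 R 1).
Transitive: yes — every two-step R-path is closed by a direct edge.
Euclidean: no — 1 R 4 and 1 R 2, but not 4 R 2.
Only Euclidean fails.

Euclidean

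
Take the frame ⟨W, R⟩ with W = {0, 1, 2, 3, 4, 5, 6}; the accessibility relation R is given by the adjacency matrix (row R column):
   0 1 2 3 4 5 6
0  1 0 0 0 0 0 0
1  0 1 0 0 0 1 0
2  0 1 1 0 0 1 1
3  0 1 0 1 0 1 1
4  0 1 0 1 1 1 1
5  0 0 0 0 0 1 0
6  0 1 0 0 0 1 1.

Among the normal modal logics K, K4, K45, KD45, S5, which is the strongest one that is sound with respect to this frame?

Transitive (axiom 4): yes — every two-step R-path is closed by a direct edge.
Euclidean (axiom 5): no — 2 R 1 and 2 R 6, but not 1 R 6.
Serial (axiom D): yes — every world has a successor (e.g. 0 R 0).
Reflexive (axiom T): yes — every world is R-related to itself.
So F validates K, K4; K45 would additionally require R to be Euclidean. The strongest is K4.

K4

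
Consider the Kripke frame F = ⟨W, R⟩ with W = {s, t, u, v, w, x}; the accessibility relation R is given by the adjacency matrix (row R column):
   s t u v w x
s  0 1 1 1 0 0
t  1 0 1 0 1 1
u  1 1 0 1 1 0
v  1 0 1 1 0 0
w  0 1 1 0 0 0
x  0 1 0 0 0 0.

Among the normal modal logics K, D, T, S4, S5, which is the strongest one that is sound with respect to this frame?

D

Serial (axiom D): yes — every world has a successor (e.g. s R t).
Reflexive (axiom T): no — s is not related to itself.
Transitive (axiom 4): no — s R t and t R w, but not s R w.
Euclidean (axiom 5): no — s R t and s R v, but not t R v.
So F validates K, D; T would additionally require R to be reflexive. The strongest is D.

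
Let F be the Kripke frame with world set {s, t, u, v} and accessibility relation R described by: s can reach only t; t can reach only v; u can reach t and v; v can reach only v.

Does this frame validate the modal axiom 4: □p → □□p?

The schema 4 characterises exactly the transitive frames.
Transitive: no — s R t and t R v, but not s R v.

No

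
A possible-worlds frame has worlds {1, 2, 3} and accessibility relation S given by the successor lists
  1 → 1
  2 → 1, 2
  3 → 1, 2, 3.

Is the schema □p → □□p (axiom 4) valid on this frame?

Yes

The schema 4 characterises exactly the transitive frames.
Transitive: yes — every two-step S-path is closed by a direct edge.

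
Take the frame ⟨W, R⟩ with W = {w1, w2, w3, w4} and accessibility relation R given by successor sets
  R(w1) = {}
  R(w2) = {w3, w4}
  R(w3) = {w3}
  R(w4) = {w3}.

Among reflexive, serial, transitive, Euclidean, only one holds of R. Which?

Reflexive: no — w1 is not related to itself.
Serial: no — w1 has no R-successor.
Transitive: yes — every two-step R-path is closed by a direct edge.
Euclidean: no — w2 R w3 and w2 R w4, but not w3 R w4.
Only transitive holds.

transitive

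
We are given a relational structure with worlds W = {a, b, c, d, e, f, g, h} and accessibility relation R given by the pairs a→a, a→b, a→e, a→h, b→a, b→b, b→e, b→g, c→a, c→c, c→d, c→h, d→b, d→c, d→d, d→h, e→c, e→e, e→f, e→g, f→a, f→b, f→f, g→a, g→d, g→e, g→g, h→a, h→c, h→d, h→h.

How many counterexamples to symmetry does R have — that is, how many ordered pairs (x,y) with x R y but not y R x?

11

Enumerating: (a,e), (b,e), (b,g), (c,a), (d,b), (e,c), (e,f), (f,a), (f,b), (g,a), (g,d).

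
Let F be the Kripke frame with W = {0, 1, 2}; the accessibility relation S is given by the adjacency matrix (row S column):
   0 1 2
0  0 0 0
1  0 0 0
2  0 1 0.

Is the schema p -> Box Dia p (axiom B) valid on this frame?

No

Axiom B corresponds to the accessibility relation being symmetric.
Symmetric: no — 2 S 1 but not 1 S 2.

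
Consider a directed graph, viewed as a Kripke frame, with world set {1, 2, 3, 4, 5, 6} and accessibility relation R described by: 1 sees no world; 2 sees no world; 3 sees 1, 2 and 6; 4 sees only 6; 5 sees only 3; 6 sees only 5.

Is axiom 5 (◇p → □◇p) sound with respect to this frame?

Axiom 5 corresponds to the accessibility relation being Euclidean.
Euclidean: no — 3 R 1 and 3 R 2, but not 1 R 2.

No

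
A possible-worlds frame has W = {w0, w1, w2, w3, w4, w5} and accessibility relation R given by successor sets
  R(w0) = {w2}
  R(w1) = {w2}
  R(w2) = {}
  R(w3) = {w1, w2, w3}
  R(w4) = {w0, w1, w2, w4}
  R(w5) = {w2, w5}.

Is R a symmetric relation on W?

Symmetric: no — w0 R w2 but not w2 R w0.

No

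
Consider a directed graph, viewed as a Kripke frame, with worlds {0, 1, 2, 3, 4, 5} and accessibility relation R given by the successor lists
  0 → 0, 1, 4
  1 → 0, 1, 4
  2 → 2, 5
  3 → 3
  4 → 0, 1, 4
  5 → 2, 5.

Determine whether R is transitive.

Transitive: yes — every two-step R-path is closed by a direct edge.

Yes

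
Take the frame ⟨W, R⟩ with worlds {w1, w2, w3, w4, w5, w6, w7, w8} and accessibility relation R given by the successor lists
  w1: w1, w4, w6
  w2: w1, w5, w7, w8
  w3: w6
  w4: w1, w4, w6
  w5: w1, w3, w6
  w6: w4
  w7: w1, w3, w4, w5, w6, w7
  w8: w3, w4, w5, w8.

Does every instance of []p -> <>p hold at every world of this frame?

The schema D characterises exactly the serial frames.
Serial: yes — every world has a successor (e.g. w1 R w1).

Yes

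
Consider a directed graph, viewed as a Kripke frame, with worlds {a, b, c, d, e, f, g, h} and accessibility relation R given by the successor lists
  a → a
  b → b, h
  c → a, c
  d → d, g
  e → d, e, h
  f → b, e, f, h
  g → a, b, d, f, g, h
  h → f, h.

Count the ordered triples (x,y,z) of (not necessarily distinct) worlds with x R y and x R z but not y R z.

Enumerating: (b,h,b), (c,a,c), (e,d,e), (e,d,h), (e,h,d), (e,h,e), (f,b,e), (f,b,f), (f,e,b), (f,e,f), (f,h,b), (f,h,e), … and 20 more.
Total: 32.

32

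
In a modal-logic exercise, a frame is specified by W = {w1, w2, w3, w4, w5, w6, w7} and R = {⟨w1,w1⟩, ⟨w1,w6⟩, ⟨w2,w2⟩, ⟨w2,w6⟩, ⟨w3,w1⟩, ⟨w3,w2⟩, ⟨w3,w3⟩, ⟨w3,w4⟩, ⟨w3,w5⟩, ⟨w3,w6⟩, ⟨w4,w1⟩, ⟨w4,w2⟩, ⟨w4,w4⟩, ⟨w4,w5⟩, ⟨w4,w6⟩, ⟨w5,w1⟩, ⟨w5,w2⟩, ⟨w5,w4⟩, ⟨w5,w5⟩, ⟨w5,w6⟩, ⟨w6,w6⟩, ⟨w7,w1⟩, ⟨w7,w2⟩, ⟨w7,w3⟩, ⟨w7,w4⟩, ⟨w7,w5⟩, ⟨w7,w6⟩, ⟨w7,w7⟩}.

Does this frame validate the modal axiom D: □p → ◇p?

By correspondence theory, D is valid on a frame iff R is serial.
Serial: yes — every world has a successor (e.g. w1 R w1).

Yes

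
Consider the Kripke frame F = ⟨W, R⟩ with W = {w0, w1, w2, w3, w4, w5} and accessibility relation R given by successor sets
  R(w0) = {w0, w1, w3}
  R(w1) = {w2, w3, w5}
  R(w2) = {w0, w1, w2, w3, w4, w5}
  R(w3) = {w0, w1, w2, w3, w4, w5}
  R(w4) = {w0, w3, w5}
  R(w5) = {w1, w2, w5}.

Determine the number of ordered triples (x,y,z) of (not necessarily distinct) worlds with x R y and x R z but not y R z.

Enumerating: (w0,w1,w0), (w0,w1,w1), (w1,w5,w3), (w2,w0,w2), (w2,w0,w4), (w2,w0,w5), (w2,w1,w0), (w2,w1,w1), (w2,w1,w4), (w2,w4,w1), (w2,w4,w2), (w2,w4,w4), … and 19 more.
Total: 31.

31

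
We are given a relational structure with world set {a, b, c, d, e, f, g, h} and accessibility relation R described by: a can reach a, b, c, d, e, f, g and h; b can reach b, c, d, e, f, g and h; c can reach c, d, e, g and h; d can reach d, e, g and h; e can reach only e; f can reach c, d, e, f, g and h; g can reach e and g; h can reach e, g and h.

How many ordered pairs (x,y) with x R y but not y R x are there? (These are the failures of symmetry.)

Enumerating: (a,b), (a,c), (a,d), (a,e), (a,f), (a,g), (a,h), (b,c), (b,d), (b,e), (b,f), (b,g), … and 16 more.
Total: 28.

28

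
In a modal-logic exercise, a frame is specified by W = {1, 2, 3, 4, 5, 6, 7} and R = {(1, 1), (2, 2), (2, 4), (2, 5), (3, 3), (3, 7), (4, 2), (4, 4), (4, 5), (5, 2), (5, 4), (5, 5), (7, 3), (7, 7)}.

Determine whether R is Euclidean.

Yes

Euclidean: yes — any two successors of a common world are R-related.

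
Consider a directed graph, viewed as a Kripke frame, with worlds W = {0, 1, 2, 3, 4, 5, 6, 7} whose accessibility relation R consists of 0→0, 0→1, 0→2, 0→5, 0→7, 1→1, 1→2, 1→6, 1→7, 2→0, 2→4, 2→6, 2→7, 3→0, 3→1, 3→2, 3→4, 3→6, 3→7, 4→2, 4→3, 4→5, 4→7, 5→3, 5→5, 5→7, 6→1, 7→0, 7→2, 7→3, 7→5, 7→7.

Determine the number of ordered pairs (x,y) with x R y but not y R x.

Enumerating: (0,1), (0,5), (1,2), (1,7), (2,6), (3,0), (3,1), (3,2), (3,6), (4,5), (4,7), (5,3).

12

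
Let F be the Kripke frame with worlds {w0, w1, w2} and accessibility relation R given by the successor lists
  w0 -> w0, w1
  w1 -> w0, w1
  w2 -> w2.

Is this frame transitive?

Yes

Transitive: yes — every two-step R-path is closed by a direct edge.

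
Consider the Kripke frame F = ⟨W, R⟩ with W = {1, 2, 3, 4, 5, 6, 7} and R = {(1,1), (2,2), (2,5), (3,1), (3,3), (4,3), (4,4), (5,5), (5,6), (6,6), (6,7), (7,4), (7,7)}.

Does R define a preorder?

No

Reflexive: yes — every world is R-related to itself.
Transitive: no — 2 R 5 and 5 R 6, but not 2 R 6.
So R is not a preorder.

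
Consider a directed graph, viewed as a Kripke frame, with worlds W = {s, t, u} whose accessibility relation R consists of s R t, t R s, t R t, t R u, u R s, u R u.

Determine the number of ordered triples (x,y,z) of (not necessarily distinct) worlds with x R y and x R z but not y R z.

Enumerating: (t,s,s), (t,s,u), (t,u,t), (u,s,s), (u,s,u).

5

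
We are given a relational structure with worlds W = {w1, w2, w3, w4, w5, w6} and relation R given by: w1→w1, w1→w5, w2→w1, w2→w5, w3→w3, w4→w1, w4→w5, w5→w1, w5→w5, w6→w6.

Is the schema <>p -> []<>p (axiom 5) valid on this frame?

Yes

The schema 5 characterises exactly the Euclidean frames.
Euclidean: yes — any two successors of a common world are R-related.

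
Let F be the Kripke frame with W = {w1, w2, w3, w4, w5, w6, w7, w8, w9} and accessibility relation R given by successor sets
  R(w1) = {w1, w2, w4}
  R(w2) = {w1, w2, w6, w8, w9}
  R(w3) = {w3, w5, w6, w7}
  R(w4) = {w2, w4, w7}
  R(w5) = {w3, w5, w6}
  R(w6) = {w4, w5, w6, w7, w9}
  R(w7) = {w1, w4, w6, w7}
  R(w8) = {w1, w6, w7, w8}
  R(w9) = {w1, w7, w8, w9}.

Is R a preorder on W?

Reflexive: yes — every world is R-related to itself.
Transitive: no — w1 R w2 and w2 R w6, but not w1 R w6.
So R is not a preorder.

No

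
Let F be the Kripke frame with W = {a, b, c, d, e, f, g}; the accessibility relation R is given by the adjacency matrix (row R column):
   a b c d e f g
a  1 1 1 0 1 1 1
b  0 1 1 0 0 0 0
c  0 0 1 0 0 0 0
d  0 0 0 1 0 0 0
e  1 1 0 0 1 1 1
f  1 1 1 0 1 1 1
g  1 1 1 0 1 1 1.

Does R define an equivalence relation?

Reflexive: yes — every world is R-related to itself.
Symmetric: no — a R b but not b R a.
Transitive: no — e R a and a R c, but not e R c.
So R is not an equivalence relation.

No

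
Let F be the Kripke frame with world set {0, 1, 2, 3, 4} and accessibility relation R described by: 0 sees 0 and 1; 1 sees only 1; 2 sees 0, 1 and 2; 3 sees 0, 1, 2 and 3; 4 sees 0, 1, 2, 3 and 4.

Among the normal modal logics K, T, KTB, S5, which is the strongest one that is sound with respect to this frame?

Reflexive (axiom T): yes — every world is R-related to itself.
Symmetric (axiom B): no — 0 R 1 but not 1 R 0.
Euclidean (axiom 5): no — 2 R 1 and 2 R 0, but not 1 R 0.
So F validates K, T; KTB would additionally require R to be symmetric. The strongest is T.

T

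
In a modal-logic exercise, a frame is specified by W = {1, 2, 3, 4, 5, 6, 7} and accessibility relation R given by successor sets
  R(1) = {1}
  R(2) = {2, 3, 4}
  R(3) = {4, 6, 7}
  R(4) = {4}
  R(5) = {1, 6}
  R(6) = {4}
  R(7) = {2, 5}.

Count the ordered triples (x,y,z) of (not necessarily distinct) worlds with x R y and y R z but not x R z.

9

Enumerating: (2,3,6), (2,3,7), (3,7,2), (3,7,5), (5,6,4), (7,2,3), (7,2,4), (7,5,1), (7,5,6).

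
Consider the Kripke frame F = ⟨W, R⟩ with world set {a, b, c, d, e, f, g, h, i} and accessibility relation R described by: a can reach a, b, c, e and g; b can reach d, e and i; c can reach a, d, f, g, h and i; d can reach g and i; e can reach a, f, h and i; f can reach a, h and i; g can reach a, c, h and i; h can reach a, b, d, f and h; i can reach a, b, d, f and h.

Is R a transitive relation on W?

Transitive: no — a R b and b R d, but not a R d.

No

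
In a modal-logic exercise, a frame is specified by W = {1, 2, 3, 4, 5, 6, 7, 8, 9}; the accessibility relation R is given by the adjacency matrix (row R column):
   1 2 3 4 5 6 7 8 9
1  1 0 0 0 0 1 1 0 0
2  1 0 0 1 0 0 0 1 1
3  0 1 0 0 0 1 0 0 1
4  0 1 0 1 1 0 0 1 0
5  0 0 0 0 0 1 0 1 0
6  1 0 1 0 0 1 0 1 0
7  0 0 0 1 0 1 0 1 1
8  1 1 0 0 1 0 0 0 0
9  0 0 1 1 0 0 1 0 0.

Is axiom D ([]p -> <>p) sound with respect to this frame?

By correspondence theory, D is valid on a frame iff R is serial.
Serial: yes — every world has a successor (e.g. 1 R 1).

Yes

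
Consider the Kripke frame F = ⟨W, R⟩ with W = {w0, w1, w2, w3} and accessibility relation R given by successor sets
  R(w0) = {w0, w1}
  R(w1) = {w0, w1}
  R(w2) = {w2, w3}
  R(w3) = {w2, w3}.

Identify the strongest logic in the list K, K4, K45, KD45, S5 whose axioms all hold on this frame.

S5

Transitive (axiom 4): yes — every two-step R-path is closed by a direct edge.
Euclidean (axiom 5): yes — any two successors of a common world are R-related.
Serial (axiom D): yes — every world has a successor (e.g. w0 R w0).
Reflexive (axiom T): yes — every world is R-related to itself.
So F validates K, K4, K45, KD45, S5. The strongest is S5.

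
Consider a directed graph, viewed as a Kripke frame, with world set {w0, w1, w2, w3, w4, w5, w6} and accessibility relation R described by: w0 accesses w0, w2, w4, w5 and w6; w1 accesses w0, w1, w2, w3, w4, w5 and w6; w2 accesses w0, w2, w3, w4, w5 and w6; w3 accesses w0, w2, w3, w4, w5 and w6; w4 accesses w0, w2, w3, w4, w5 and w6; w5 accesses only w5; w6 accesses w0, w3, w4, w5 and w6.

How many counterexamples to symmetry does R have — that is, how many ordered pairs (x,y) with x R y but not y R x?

13

Enumerating: (w0,w5), (w1,w0), (w1,w2), (w1,w3), (w1,w4), (w1,w5), (w1,w6), (w2,w5), (w2,w6), (w3,w0), (w3,w5), (w4,w5), (w6,w5).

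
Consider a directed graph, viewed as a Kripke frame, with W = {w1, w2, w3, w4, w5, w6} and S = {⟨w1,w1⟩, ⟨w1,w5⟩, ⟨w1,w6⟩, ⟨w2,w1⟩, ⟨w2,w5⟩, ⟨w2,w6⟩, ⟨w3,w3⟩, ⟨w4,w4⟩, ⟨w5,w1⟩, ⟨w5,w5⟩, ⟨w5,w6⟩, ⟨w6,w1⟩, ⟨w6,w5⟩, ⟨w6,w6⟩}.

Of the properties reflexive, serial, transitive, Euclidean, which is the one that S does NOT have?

Reflexive: no — w2 is not related to itself.
Serial: yes — every world has a successor (e.g. w1 S w1).
Transitive: yes — every two-step S-path is closed by a direct edge.
Euclidean: yes — any two successors of a common world are S-related.
Only reflexive fails.

reflexive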